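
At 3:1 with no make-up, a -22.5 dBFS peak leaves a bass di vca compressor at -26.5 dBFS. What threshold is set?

-28.5 dBFS

Let T be the threshold. Output overshoot = (input overshoot)/R, so -26.5 − T = (-22.5 − T)/3.
3·(-26.5 − T) = -22.5 − T → 2·T = -79.5 − (-22.5) = -57.
T = -57/2 = -28.5 dBFS.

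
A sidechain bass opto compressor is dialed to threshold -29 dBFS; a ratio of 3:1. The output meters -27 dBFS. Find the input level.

That's 2 dB above the -29 dBFS threshold.
Undo the ratio: input overshoot = 2 × 3 = 6 dB, giving input = -23 dBFS.

-23 dBFS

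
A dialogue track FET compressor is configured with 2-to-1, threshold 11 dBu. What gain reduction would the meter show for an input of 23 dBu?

6 dB

The signal is 12 dB above threshold.
At 2:1, output sits 12/2 = 6 dB above threshold.
So the signal is attenuated by 12 − 6 = 6 dB.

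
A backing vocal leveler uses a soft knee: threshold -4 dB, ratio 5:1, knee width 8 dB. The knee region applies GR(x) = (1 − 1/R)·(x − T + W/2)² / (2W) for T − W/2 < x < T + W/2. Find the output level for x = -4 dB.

x − T + W/2 = -4 − (-4) + 4 = 4.
GR = (1 − 1/5) × 4² / 16 = 0.8 × 16 / 16 = 0.8 dB.
Output = -4 − 0.8 = -4.8 dB.

-4.8 dB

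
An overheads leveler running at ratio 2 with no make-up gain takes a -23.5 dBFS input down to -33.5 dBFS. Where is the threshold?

-43.5 dBFS

Gain reduction = -23.5 − (-33.5) = 10 dB; output overshoot = GR / (R − 1) = 10 / 1 = 10 dB.
Threshold = output − output overshoot = -33.5 − 10 = -43.5 dBFS.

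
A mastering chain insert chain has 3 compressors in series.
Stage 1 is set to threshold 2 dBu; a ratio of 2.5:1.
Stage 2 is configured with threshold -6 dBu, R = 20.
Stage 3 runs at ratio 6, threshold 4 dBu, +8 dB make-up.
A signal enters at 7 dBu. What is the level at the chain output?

2.5 dBu

Stage 1: 7 dBu is 5 dB over 2 dBu; at 2.5:1 that becomes 2 dB over, giving 4 dBu.
Stage 2: overshoot 10 dB → 10/20 = 0.5 dB → -5.5 dBu.
Stage 3: -5.5 dBu ≤ 4 dBu, so stage 3 doesn't engage; make-up brings it to 2.5 dBu.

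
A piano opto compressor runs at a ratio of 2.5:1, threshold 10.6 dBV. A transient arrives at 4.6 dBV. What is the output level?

4.6 dBV is 6 dB below the 10.6 dBV threshold, so no gain reduction is applied.
Output = input = 4.6 dBV.

4.6 dBV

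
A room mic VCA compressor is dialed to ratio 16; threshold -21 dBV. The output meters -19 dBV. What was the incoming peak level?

The compressed level sits -19 − (-21) = 2 dB over threshold.
Input overshoot = R × output overshoot = 32 dB → input = -21 + 32 = 11 dBV.

11 dBV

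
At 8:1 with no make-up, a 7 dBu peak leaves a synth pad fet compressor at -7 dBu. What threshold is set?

Input is 16 dB above T (since output overshoot × R = input overshoot: (-7 − T)·8 = 7 − T gives T = -9 dBu).
Check: -9 + (7 − (-9))/8 = -9 + 2 = -7 dBu. ✓

-9 dBu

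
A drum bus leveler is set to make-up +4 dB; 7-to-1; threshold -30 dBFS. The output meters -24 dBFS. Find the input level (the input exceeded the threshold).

-16 dBFS

Before make-up, the level was -24 − 4 = -28 dBFS.
That's 2 dB above the -30 dBFS threshold.
Input overshoot = R × output overshoot = 14 dB → input = -30 + 14 = -16 dBFS.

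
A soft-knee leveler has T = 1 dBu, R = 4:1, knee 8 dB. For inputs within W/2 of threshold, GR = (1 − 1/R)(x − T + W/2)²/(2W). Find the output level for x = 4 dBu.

1.703125 dBu

x − T + W/2 = 4 − 1 + 4 = 7.
GR = (1 − 1/4) × 7² / 16 = 0.75 × 49 / 16 = 2.296875 dB.
Output = 4 − 2.296875 = 1.703125 dBu.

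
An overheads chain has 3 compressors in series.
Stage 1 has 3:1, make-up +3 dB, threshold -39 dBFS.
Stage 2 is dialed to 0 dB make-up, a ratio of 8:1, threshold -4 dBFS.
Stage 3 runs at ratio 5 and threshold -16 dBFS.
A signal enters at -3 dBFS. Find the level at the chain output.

-24 dBFS

Stage 1: 36 dB above -39 dBFS, reduced 3:1 to 12 dB above → -27 dBFS; +3 dB make-up → -24 dBFS.
Stage 2: below threshold (-24 ≤ -4); passes unchanged; output -24 dBFS.
Stage 3: below threshold (-24 ≤ -16); passes unchanged; output -24 dBFS.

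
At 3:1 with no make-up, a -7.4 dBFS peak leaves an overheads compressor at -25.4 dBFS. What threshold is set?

-34.4 dBFS

Input is 27 dB above T (since output overshoot × R = input overshoot: (-25.4 − T)·3 = -7.4 − T gives T = -34.4 dBFS).
Check: -34.4 + (-7.4 − (-34.4))/3 = -34.4 + 9 = -25.4 dBFS. ✓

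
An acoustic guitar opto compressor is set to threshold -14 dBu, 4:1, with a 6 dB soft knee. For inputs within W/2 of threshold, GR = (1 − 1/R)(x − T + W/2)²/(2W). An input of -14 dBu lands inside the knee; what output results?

x − T + W/2 = -14 − (-14) + 3 = 3.
GR = (1 − 1/4) × 3² / 12 = 0.75 × 9 / 12 = 0.5625 dB.
Output = -14 − 0.5625 = -14.5625 dBu.

-14.5625 dBu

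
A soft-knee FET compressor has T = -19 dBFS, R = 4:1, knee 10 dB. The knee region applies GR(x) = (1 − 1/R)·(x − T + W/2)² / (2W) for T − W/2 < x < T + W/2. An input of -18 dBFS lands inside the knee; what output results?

x − T + W/2 = -18 − (-19) + 5 = 6.
GR = (1 − 1/4) × 6² / 20 = 0.75 × 36 / 20 = 1.35 dB.
Output = -18 − 1.35 = -19.35 dBFS.

-19.35 dBFS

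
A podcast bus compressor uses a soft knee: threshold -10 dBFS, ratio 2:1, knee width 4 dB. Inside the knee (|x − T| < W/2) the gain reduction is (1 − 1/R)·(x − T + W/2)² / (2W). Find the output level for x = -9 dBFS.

-9.5625 dBFS

x − T + W/2 = -9 − (-10) + 2 = 3.
GR = (1 − 1/2) × 3² / 8 = 0.5 × 9 / 8 = 0.5625 dB.
Output = -9 − 0.5625 = -9.5625 dBFS.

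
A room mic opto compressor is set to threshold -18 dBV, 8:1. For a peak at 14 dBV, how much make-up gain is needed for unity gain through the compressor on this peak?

The peak compresses to -18 + 32/8 = -14 dBV.
To reach 14 dBV requires 14 − (-14) = 28 dB of make-up.

28 dB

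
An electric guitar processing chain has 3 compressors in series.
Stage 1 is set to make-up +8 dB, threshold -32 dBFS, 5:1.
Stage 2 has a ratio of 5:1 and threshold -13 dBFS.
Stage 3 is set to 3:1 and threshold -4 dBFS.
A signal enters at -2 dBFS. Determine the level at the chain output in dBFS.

Stage 1: overshoot 30 dB → 30/5 = 6 dB → -26 dBFS; +8 dB make-up → -18 dBFS.
Stage 2: below threshold (-18 ≤ -13); passes unchanged; output -18 dBFS.
Stage 3: -18 dBFS ≤ -4 dBFS, so stage 3 doesn't engage; output -18 dBFS.

-18 dBFS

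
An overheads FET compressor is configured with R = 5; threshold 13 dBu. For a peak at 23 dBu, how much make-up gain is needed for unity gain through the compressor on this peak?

The peak compresses to 13 + 10/5 = 15 dBu.
To reach 23 dBu requires 23 − 15 = 8 dB of make-up.

8 dB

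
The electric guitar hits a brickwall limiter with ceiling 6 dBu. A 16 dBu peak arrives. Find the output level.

A brickwall limiter is an ∞:1 compressor: any input above the ceiling is clamped to 6 dBu.

6 dBu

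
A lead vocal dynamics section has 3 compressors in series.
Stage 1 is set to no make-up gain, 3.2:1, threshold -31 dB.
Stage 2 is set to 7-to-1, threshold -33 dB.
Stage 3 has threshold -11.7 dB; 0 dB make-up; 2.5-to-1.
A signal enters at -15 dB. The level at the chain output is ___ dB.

-32 dB

Stage 1: 16 dB above -31 dB, reduced 3.2:1 to 5 dB above → -26 dB.
Stage 2: overshoot 7 dB → 7/7 = 1 dB → -32 dB.
Stage 3: -32 dB ≤ -11.7 dB, so stage 3 doesn't engage; output -32 dB.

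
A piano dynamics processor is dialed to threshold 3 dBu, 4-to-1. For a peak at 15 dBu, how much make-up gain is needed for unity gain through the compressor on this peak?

Overshoot 12 dB → 12/4 = 3 dB after compression, so the compressed level is 3 + 3 = 6 dBu.
Make-up = target − compressed = 15 − 6 = 9 dB.

9 dB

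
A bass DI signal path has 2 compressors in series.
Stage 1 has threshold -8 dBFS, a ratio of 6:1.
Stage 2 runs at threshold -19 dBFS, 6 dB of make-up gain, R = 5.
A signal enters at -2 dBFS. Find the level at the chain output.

-10.6 dBFS

Stage 1: overshoot 6 dB → 6/6 = 1 dB → -7 dBFS.
Stage 2: 12 dB above -19 dBFS, reduced 5:1 to 2.4 dB above → -16.6 dBFS; +6 dB make-up → -10.6 dBFS.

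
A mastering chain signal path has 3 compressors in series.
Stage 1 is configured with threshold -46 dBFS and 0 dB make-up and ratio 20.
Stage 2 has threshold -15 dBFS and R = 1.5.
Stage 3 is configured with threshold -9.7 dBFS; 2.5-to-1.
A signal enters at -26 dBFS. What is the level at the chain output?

Stage 1: overshoot 20 dB → 20/20 = 1 dB → -45 dBFS.
Stage 2: -45 dBFS ≤ -15 dBFS, so stage 2 doesn't engage; output -45 dBFS.
Stage 3: -45 dBFS is at or below the -9.7 dBFS threshold — no compression; output -45 dBFS.

-45 dBFS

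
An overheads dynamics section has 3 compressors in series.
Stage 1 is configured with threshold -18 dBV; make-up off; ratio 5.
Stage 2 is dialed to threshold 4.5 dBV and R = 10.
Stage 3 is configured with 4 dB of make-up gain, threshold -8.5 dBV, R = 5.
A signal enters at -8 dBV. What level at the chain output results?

-12 dBV

Stage 1: overshoot 10 dB → 10/5 = 2 dB → -16 dBV.
Stage 2: -16 dBV ≤ 4.5 dBV, so stage 2 doesn't engage; output -16 dBV.
Stage 3: below threshold (-16 ≤ -8.5); passes unchanged; make-up brings it to -12 dBV.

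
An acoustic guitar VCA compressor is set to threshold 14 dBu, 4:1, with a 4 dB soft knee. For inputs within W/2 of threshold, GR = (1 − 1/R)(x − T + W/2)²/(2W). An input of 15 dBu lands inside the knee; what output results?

14.15625 dBu

x − T + W/2 = 15 − 14 + 2 = 3.
GR = (1 − 1/4) × 3² / 8 = 0.75 × 9 / 8 = 0.84375 dB.
Output = 15 − 0.84375 = 14.15625 dBu.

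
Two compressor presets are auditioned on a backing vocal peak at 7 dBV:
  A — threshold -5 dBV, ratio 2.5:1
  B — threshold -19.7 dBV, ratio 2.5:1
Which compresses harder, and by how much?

B, by 8.82 dB

A: 12 dB over, compressed to 4.8 dB over, so 7.2 dB of GR.
B: 26.7 dB over, compressed to 10.68 dB over, so 16.02 dB of GR.
Difference: 8.82 dB in favour of B.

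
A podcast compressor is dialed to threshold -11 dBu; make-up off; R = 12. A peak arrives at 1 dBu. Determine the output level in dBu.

-10 dBu

1 dBu sits 12 dB over threshold.
12:1 compression reduces that to 12/12 = 1 dB over.
That puts the output at -10 dBu.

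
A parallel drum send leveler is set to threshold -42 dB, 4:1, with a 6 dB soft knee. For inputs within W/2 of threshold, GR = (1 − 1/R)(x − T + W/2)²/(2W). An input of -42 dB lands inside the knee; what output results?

-42.5625 dB

x − T + W/2 = -42 − (-42) + 3 = 3.
GR = (1 − 1/4) × 3² / 12 = 0.75 × 9 / 12 = 0.5625 dB.
Output = -42 − 0.5625 = -42.5625 dB.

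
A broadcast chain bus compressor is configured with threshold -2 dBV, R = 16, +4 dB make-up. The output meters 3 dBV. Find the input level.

Stripping the +4 dB make-up gives -1 dBV at the gain stage.
The compressed level sits -1 − (-2) = 1 dB over threshold.
Input overshoot = R × output overshoot = 16 dB → input = -2 + 16 = 14 dBV.

14 dBV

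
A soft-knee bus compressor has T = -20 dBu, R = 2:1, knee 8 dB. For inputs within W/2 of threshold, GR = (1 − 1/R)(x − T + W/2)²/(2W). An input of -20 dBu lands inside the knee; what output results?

x − T + W/2 = -20 − (-20) + 4 = 4.
GR = (1 − 1/2) × 4² / 16 = 0.5 × 16 / 16 = 0.5 dB.
Output = -20 − 0.5 = -20.5 dBu.

-20.5 dBu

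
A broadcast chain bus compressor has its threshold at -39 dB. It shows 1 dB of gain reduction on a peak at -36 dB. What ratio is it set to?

Input overshoot = -36 − (-39) = 3 dB.
Output overshoot = 3 − 1 = 2 dB.
Ratio = input overshoot / output overshoot = 3 / 2 = 1.5.

1.5:1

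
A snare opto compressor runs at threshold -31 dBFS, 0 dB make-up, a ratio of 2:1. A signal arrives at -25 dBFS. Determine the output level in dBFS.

-28 dBFS

The input is 6 dB above the -31 dBFS threshold.
2:1 compression reduces that to 6/2 = 3 dB over.
So the level is -31 + 3 = -28 dBFS.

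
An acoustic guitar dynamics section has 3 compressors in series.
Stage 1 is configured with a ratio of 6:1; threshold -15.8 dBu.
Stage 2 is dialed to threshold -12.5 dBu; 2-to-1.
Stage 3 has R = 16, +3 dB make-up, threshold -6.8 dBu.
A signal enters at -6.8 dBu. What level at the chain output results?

-11.3 dBu

Stage 1: -6.8 dBu is 9 dB over -15.8 dBu; at 6:1 that becomes 1.5 dB over, giving -14.3 dBu.
Stage 2: -14.3 dBu ≤ -12.5 dBu, so stage 2 doesn't engage; output -14.3 dBu.
Stage 3: -14.3 dBu is at or below the -6.8 dBu threshold — no compression; make-up brings it to -11.3 dBu.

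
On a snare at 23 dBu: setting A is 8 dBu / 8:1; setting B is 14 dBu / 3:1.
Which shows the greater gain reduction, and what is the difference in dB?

A: 15 dB over, compressed to 1.875 dB over, so 13.125 dB of GR.
B: 9 dB over, compressed to 3 dB over, so 6 dB of GR.
A applies 7.125 dB more gain reduction.

A, by 7.125 dB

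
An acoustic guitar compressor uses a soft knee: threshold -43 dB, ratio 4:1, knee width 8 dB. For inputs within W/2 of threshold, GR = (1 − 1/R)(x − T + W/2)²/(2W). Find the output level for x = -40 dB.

x − T + W/2 = -40 − (-43) + 4 = 7.
GR = (1 − 1/4) × 7² / 16 = 0.75 × 49 / 16 = 2.296875 dB.
Output = -40 − 2.296875 = -42.296875 dB.

-42.296875 dB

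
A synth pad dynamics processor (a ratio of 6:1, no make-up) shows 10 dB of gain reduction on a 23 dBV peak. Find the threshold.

11 dBV

Let T be the threshold. Output overshoot = (input overshoot)/R, so 13 − T = (23 − T)/6.
6·(13 − T) = 23 − T → 5·T = 78 − 23 = 55.
T = 55/5 = 11 dBV.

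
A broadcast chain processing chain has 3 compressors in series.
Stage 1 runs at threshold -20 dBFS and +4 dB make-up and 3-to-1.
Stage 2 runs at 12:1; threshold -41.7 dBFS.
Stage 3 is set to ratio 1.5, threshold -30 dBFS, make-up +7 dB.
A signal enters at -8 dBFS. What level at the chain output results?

Stage 1: 12 dB above -20 dBFS, reduced 3:1 to 4 dB above → -16 dBFS; +4 dB make-up → -12 dBFS.
Stage 2: 29.7 dB above -41.7 dBFS, reduced 12:1 to 2.475 dB above → -39.225 dBFS.
Stage 3: -39.225 dBFS ≤ -30 dBFS, so stage 3 doesn't engage; make-up brings it to -32.225 dBFS.

-32.225 dBFS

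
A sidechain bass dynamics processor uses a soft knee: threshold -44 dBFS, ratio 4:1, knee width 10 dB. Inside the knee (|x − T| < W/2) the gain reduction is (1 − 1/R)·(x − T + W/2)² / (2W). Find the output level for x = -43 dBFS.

x − T + W/2 = -43 − (-44) + 5 = 6.
GR = (1 − 1/4) × 6² / 20 = 0.75 × 36 / 20 = 1.35 dB.
Output = -43 − 1.35 = -44.35 dBFS.

-44.35 dBFS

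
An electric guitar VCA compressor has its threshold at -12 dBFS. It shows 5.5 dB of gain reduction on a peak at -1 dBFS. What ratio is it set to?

2:1

Input overshoot = -1 − (-12) = 11 dB.
Output overshoot = 11 − 5.5 = 5.5 dB.
Ratio = input overshoot / output overshoot = 11 / 5.5 = 2.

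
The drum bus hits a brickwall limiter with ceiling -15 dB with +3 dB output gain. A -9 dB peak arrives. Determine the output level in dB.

-12 dB

At ∞:1, everything above -15 dB is held at the ceiling.
Output gain then adds 3 dB: -15 + 3 = -12 dB.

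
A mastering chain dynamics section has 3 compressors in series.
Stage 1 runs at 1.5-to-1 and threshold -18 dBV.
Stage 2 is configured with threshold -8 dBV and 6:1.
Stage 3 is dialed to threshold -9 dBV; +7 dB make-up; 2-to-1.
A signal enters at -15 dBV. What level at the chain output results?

-9 dBV

Stage 1: -15 dBV is 3 dB over -18 dBV; at 1.5:1 that becomes 2 dB over, giving -16 dBV.
Stage 2: -16 dBV ≤ -8 dBV, so stage 2 doesn't engage; output -16 dBV.
Stage 3: -16 dBV is at or below the -9 dBV threshold — no compression; make-up brings it to -9 dBV.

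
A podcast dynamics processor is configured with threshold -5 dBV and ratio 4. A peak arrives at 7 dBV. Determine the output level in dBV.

7 dBV sits 12 dB over threshold.
4:1 compression reduces that to 12/4 = 3 dB over.
That puts the output at -2 dBV.

-2 dBV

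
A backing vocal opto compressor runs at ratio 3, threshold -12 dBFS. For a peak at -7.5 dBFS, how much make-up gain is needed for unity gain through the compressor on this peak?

Overshoot 4.5 dB → 4.5/3 = 1.5 dB after compression, so the compressed level is -12 + 1.5 = -10.5 dBFS.
Make-up = target − compressed = -7.5 − (-10.5) = 3 dB.

3 dB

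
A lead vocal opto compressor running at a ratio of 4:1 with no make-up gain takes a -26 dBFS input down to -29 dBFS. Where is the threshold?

-30 dBFS

Gain reduction = -26 − (-29) = 3 dB; output overshoot = GR / (R − 1) = 3 / 3 = 1 dB.
Threshold = output − output overshoot = -29 − 1 = -30 dBFS.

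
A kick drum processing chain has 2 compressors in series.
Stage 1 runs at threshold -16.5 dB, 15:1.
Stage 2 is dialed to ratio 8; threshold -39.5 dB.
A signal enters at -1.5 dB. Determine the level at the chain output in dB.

Stage 1: -1.5 dB is 15 dB over -16.5 dB; at 15:1 that becomes 1 dB over, giving -15.5 dB.
Stage 2: overshoot 24 dB → 24/8 = 3 dB → -36.5 dB.

-36.5 dB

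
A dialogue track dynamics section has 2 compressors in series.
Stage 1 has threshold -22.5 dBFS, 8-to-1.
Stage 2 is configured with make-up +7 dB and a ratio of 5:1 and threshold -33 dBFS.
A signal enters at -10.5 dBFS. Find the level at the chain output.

Stage 1: overshoot 12 dB → 12/8 = 1.5 dB → -21 dBFS.
Stage 2: overshoot 12 dB → 12/5 = 2.4 dB → -30.6 dBFS; +7 dB make-up → -23.6 dBFS.

-23.6 dBFS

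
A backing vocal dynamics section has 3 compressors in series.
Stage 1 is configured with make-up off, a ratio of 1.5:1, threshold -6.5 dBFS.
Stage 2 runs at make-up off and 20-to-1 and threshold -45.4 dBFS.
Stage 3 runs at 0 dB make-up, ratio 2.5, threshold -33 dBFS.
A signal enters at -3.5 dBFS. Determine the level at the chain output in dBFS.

-43.355 dBFS

Stage 1: 3 dB above -6.5 dBFS, reduced 1.5:1 to 2 dB above → -4.5 dBFS.
Stage 2: -4.5 dBFS is 40.9 dB over -45.4 dBFS; at 20:1 that becomes 2.045 dB over, giving -43.355 dBFS.
Stage 3: -43.355 dBFS is at or below the -33 dBFS threshold — no compression; output -43.355 dBFS.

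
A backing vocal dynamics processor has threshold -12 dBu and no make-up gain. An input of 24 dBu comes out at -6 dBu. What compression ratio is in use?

6:1

Input overshoot = 24 − (-12) = 36 dB; output overshoot = -6 − (-12) = 6 dB.
Ratio = 36 / 6 = 6.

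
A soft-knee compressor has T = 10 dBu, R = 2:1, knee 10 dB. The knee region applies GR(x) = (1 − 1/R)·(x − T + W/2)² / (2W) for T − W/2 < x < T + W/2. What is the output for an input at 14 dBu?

x − T + W/2 = 14 − 10 + 5 = 9.
GR = (1 − 1/2) × 9² / 20 = 0.5 × 81 / 20 = 2.025 dB.
Output = 14 − 2.025 = 11.975 dBu.

11.975 dBu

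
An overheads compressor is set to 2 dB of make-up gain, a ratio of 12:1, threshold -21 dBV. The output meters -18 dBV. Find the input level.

-9 dBV

Remove make-up: -18 − 2 = -20 dBV.
Post-compression overshoot = -20 − (-21) = 1 dB.
Input overshoot = R × output overshoot = 12 dB → input = -21 + 12 = -9 dBV.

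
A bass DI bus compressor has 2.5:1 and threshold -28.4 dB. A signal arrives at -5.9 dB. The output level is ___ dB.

-19.4 dB

The input is 22.5 dB above the -28.4 dB threshold.
2.5:1 compression reduces that to 22.5/2.5 = 9 dB over.
So the level is -28.4 + 9 = -19.4 dB.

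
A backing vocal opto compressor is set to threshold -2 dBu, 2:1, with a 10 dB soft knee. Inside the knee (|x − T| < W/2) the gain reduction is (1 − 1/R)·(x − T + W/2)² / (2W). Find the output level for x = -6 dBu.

x − T + W/2 = -6 − (-2) + 5 = 1.
GR = (1 − 1/2) × 1² / 20 = 0.5 × 1 / 20 = 0.025 dB.
Output = -6 − 0.025 = -6.025 dBu.

-6.025 dBu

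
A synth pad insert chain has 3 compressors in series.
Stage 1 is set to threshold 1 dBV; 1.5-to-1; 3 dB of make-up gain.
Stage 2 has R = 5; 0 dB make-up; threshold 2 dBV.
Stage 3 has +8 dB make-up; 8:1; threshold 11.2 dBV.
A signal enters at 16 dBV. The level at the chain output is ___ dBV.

12.4 dBV

Stage 1: overshoot 15 dB → 15/1.5 = 10 dB → 11 dBV; +3 dB make-up → 14 dBV.
Stage 2: 14 dBV is 12 dB over 2 dBV; at 5:1 that becomes 2.4 dB over, giving 4.4 dBV.
Stage 3: below threshold (4.4 ≤ 11.2); passes unchanged; make-up brings it to 12.4 dBV.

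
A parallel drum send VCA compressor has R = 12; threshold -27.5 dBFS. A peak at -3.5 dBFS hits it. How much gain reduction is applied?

Overshoot = -3.5 − (-27.5) = 24 dB.
At 12:1, output sits 24/12 = 2 dB above threshold.
GR = overshoot in − overshoot out = 24 − 2 = 22 dB.

22 dB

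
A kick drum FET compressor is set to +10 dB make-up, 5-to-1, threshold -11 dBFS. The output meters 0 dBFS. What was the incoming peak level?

-6 dBFS

Before make-up, the level was 0 − 10 = -10 dBFS.
That's 1 dB above the -11 dBFS threshold.
Before 5:1 compression the overshoot was 1 × 5 = 5 dB, so input = -11 + 5 = -6 dBFS.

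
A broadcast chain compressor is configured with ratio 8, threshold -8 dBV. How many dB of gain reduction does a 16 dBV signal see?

16 dBV exceeds the threshold by 24 dB.
At 8:1, output sits 24/8 = 3 dB above threshold.
GR = overshoot in − overshoot out = 24 − 3 = 21 dB.

21 dB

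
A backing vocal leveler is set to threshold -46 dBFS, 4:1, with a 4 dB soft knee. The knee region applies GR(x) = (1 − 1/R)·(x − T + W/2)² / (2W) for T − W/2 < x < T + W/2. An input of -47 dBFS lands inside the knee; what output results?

x − T + W/2 = -47 − (-46) + 2 = 1.
GR = (1 − 1/4) × 1² / 8 = 0.75 × 1 / 8 = 0.09375 dB.
Output = -47 − 0.09375 = -47.09375 dBFS.

-47.09375 dBFS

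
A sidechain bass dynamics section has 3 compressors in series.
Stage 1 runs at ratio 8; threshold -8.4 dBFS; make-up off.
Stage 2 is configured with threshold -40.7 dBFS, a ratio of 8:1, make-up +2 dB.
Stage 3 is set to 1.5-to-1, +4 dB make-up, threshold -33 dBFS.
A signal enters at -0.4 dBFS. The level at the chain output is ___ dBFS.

Stage 1: overshoot 8 dB → 8/8 = 1 dB → -7.4 dBFS.
Stage 2: -7.4 dBFS is 33.3 dB over -40.7 dBFS; at 8:1 that becomes 4.1625 dB over, giving -36.5375 dBFS; +2 dB make-up → -34.5375 dBFS.
Stage 3: -34.5375 dBFS ≤ -33 dBFS, so stage 3 doesn't engage; make-up brings it to -30.5375 dBFS.

-30.5375 dBFS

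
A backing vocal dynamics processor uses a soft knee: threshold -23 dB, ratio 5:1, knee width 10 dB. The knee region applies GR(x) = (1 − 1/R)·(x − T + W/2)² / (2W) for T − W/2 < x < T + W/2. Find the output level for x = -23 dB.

-24 dB

x − T + W/2 = -23 − (-23) + 5 = 5.
GR = (1 − 1/5) × 5² / 20 = 0.8 × 25 / 20 = 1 dB.
Output = -23 − 1 = -24 dB.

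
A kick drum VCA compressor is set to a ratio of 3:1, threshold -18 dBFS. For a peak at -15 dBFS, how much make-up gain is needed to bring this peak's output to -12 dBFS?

Overshoot 3 dB → 3/3 = 1 dB after compression, so the compressed level is -18 + 1 = -17 dBFS.
Make-up = target − compressed = -12 − (-17) = 5 dB.

5 dB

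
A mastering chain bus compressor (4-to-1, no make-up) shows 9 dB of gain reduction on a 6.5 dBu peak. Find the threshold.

Gain reduction = 6.5 − (-2.5) = 9 dB; output overshoot = GR / (R − 1) = 9 / 3 = 3 dB.
Threshold = output − output overshoot = -2.5 − 3 = -5.5 dBu.

-5.5 dBu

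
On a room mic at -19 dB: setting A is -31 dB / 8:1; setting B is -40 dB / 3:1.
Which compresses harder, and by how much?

B, by 3.5 dB

A: GR = 12 − 12/8 = 10.5 dB.
B: GR = 21 − 21/3 = 14 dB.
B applies 3.5 dB more gain reduction.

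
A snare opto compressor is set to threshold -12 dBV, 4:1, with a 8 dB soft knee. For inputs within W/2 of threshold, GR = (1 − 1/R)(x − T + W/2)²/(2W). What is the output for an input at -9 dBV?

-11.296875 dBV

x − T + W/2 = -9 − (-12) + 4 = 7.
GR = (1 − 1/4) × 7² / 16 = 0.75 × 49 / 16 = 2.296875 dB.
Output = -9 − 2.296875 = -11.296875 dBV.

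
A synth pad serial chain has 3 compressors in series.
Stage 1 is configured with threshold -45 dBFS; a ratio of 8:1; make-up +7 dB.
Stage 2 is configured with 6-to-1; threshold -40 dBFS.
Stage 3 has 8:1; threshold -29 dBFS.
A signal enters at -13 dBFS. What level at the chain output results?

Stage 1: overshoot 32 dB → 32/8 = 4 dB → -41 dBFS; +7 dB make-up → -34 dBFS.
Stage 2: -34 dBFS is 6 dB over -40 dBFS; at 6:1 that becomes 1 dB over, giving -39 dBFS.
Stage 3: below threshold (-39 ≤ -29); passes unchanged; output -39 dBFS.

-39 dBFS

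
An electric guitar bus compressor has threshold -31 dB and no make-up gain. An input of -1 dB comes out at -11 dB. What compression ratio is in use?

Input overshoot = -1 − (-31) = 30 dB; output overshoot = -11 − (-31) = 20 dB.
Ratio = 30 / 20 = 1.5.

1.5:1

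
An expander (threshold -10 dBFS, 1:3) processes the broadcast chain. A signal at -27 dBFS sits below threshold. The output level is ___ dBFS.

-61 dBFS

Undershoot = (-10) − (-27) = 17 dB.
At 1:3, that expands to 51 dB under threshold.
Output = -10 − 51 = -61 dBFS.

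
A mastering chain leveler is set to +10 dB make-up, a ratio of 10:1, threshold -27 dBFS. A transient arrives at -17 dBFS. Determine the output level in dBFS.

-16 dBFS

Overshoot: -17 − (-27) = 10 dB.
The 10 dB excess becomes 1 dB after 10:1 reduction.
So the level is -27 + 1 = -26 dBFS; make-up adds 10 dB, giving -16 dBFS.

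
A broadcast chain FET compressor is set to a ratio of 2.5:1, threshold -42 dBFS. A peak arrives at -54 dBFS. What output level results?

-54 dBFS is 12 dB below the -42 dBFS threshold, so no gain reduction is applied.
Output = input = -54 dBFS.

-54 dBFS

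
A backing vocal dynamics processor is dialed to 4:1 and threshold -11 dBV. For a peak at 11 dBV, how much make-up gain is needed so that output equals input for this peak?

Overshoot 22 dB → 22/4 = 5.5 dB after compression, so the compressed level is -11 + 5.5 = -5.5 dBV.
Make-up = target − compressed = 11 − (-5.5) = 16.5 dB.

16.5 dB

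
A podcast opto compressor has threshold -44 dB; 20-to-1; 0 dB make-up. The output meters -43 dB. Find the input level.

-24 dB

The compressed level sits -43 − (-44) = 1 dB over threshold.
Undo the ratio: input overshoot = 1 × 20 = 20 dB, giving input = -24 dB.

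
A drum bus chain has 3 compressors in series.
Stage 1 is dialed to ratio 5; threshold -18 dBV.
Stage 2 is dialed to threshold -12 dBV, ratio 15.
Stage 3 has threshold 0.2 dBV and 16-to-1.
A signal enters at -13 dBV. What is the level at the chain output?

Stage 1: -13 dBV is 5 dB over -18 dBV; at 5:1 that becomes 1 dB over, giving -17 dBV.
Stage 2: below threshold (-17 ≤ -12); passes unchanged; output -17 dBV.
Stage 3: -17 dBV ≤ 0.2 dBV, so stage 3 doesn't engage; output -17 dBV.

-17 dBV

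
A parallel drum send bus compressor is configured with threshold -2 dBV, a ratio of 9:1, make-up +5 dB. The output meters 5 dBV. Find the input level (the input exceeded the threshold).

16 dBV

Stripping the +5 dB make-up gives 0 dBV at the gain stage.
Post-compression overshoot = 0 − (-2) = 2 dB.
Undo the ratio: input overshoot = 2 × 9 = 18 dB, giving input = 16 dBV.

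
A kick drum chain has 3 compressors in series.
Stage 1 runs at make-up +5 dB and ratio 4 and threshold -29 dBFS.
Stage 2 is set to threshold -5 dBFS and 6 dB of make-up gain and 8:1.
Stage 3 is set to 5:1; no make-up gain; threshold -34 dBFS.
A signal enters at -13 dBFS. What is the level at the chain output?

-30 dBFS

Stage 1: 16 dB above -29 dBFS, reduced 4:1 to 4 dB above → -25 dBFS; +5 dB make-up → -20 dBFS.
Stage 2: -20 dBFS is at or below the -5 dBFS threshold — no compression; make-up brings it to -14 dBFS.
Stage 3: -14 dBFS is 20 dB over -34 dBFS; at 5:1 that becomes 4 dB over, giving -30 dBFS.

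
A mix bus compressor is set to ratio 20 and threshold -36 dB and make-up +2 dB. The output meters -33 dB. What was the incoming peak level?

Stripping the +2 dB make-up gives -35 dB at the gain stage.
That's 1 dB above the -36 dB threshold.
Undo the ratio: input overshoot = 1 × 20 = 20 dB, giving input = -16 dB.

-16 dB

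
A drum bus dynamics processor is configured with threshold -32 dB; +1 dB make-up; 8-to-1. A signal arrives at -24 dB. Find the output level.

-30 dB

The input is 8 dB above the -32 dB threshold.
The 8 dB excess becomes 1 dB after 8:1 reduction.
Output = -32 + 1 = -31 dB; make-up adds 1 dB, giving -30 dB.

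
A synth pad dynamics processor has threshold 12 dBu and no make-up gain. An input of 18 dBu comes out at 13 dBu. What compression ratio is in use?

6:1

Input overshoot = 18 − 12 = 6 dB; output overshoot = 13 − 12 = 1 dB.
Ratio = 6 / 1 = 6.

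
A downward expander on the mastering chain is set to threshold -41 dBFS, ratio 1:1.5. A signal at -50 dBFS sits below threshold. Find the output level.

The input is 9 dB below the -41 dBFS threshold.
A 1:1.5 expander multiplies undershoot by 1.5: 9 × 1.5 = 13.5 dB below threshold.
Output = -41 − 13.5 = -54.5 dBFS.

-54.5 dBFS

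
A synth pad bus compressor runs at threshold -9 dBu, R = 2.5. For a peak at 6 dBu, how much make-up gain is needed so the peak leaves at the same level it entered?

9 dB

Overshoot 15 dB → 15/2.5 = 6 dB after compression, so the compressed level is -9 + 6 = -3 dBu.
Make-up = target − compressed = 6 − (-3) = 9 dB.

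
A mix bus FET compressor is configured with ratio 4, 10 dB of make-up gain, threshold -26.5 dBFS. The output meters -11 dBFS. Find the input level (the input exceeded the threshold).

Before make-up, the level was -11 − 10 = -21 dBFS.
The compressed level sits -21 − (-26.5) = 5.5 dB over threshold.
Undo the ratio: input overshoot = 5.5 × 4 = 22 dB, giving input = -4.5 dBFS.

-4.5 dBFS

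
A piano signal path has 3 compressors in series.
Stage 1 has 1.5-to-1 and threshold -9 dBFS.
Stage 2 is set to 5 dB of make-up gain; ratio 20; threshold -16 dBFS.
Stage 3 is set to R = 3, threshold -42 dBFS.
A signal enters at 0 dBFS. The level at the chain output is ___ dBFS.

Stage 1: overshoot 9 dB → 9/1.5 = 6 dB → -3 dBFS.
Stage 2: 13 dB above -16 dBFS, reduced 20:1 to 0.65 dB above → -15.35 dBFS; +5 dB make-up → -10.35 dBFS.
Stage 3: overshoot 31.65 dB → 31.65/3 = 10.55 dB → -31.45 dBFS.

-31.45 dBFS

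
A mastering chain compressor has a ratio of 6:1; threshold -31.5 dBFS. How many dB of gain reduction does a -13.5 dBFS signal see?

Overshoot = -13.5 − (-31.5) = 18 dB.
A 6:1 ratio leaves 3 dB of that excess.
So the signal is attenuated by 18 − 3 = 15 dB.

15 dB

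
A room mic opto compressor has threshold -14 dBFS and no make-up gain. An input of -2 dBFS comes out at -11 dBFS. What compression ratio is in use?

4:1

Input overshoot = -2 − (-14) = 12 dB; output overshoot = -11 − (-14) = 3 dB.
Ratio = 12 / 3 = 4.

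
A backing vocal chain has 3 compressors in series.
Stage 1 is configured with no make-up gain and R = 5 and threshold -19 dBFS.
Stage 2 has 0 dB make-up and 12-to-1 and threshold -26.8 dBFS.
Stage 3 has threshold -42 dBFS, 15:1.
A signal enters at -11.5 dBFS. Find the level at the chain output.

-40.935 dBFS

Stage 1: 7.5 dB above -19 dBFS, reduced 5:1 to 1.5 dB above → -17.5 dBFS.
Stage 2: 9.3 dB above -26.8 dBFS, reduced 12:1 to 0.775 dB above → -26.025 dBFS.
Stage 3: overshoot 15.975 dB → 15.975/15 = 1.065 dB → -40.935 dBFS.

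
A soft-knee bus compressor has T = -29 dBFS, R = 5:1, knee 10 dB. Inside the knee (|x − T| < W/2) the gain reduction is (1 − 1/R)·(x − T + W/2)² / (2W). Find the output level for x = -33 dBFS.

-33.04 dBFS

x − T + W/2 = -33 − (-29) + 5 = 1.
GR = (1 − 1/5) × 1² / 20 = 0.8 × 1 / 20 = 0.04 dB.
Output = -33 − 0.04 = -33.04 dBFS.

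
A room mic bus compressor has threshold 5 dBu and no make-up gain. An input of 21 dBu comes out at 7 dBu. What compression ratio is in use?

8:1

Input overshoot = 21 − 5 = 16 dB; output overshoot = 7 − 5 = 2 dB.
Ratio = 16 / 2 = 8.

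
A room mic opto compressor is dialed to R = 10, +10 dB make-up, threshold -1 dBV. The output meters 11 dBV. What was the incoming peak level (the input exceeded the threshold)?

19 dBV

Remove make-up: 11 − 10 = 1 dBV.
The compressed level sits 1 − (-1) = 2 dB over threshold.
Before 10:1 compression the overshoot was 2 × 10 = 20 dB, so input = -1 + 20 = 19 dBV.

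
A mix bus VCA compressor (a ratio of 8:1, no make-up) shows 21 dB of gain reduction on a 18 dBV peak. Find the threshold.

-6 dBV

Input is 24 dB above T (since output overshoot × R = input overshoot: (-3 − T)·8 = 18 − T gives T = -6 dBV).
Check: -6 + (18 − (-6))/8 = -6 + 3 = -3 dBV. ✓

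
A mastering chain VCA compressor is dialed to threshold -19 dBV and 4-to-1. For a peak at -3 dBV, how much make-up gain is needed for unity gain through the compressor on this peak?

12 dB

The peak compresses to -19 + 16/4 = -15 dBV.
To reach -3 dBV requires -3 − (-15) = 12 dB of make-up.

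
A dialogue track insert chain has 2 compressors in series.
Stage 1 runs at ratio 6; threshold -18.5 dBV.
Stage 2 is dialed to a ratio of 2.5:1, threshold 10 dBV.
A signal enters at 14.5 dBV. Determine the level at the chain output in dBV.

-13 dBV

Stage 1: overshoot 33 dB → 33/6 = 5.5 dB → -13 dBV.
Stage 2: -13 dBV ≤ 10 dBV, so stage 2 doesn't engage; output -13 dBV.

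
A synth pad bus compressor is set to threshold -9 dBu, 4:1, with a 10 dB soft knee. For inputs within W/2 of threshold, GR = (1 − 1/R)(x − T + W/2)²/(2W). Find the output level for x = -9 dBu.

-9.9375 dBu

x − T + W/2 = -9 − (-9) + 5 = 5.
GR = (1 − 1/4) × 5² / 20 = 0.75 × 25 / 20 = 0.9375 dB.
Output = -9 − 0.9375 = -9.9375 dBu.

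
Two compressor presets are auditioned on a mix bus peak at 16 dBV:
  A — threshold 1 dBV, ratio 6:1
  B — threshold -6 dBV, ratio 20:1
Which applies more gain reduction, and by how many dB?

A: GR = 15 − 15/6 = 12.5 dB.
B: GR = 22 − 22/20 = 20.9 dB.
Difference: 8.4 dB in favour of B.

B, by 8.4 dB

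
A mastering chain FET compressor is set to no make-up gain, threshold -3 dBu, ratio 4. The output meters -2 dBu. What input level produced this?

1 dBu

That's 1 dB above the -3 dBu threshold.
Undo the ratio: input overshoot = 1 × 4 = 4 dB, giving input = 1 dBu.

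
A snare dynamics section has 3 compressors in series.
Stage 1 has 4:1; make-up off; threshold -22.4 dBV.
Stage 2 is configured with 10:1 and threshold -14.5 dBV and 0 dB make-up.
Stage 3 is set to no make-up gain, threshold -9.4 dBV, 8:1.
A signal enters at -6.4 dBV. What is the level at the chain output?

-18.4 dBV

Stage 1: 16 dB above -22.4 dBV, reduced 4:1 to 4 dB above → -18.4 dBV.
Stage 2: -18.4 dBV is at or below the -14.5 dBV threshold — no compression; output -18.4 dBV.
Stage 3: -18.4 dBV is at or below the -9.4 dBV threshold — no compression; output -18.4 dBV.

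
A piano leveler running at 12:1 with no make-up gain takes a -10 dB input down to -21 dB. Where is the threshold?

-22 dB

Let T be the threshold. Output overshoot = (input overshoot)/R, so -21 − T = (-10 − T)/12.
12·(-21 − T) = -10 − T → 11·T = -252 − (-10) = -242.
T = -242/11 = -22 dB.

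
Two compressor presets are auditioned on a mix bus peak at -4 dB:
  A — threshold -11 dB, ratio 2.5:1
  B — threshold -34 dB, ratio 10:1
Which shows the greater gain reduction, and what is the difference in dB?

B, by 22.8 dB

A: 7 dB over, compressed to 2.8 dB over, so 4.2 dB of GR.
B: 30 dB over, compressed to 3 dB over, so 27 dB of GR.
B reduces 22.8 dB more.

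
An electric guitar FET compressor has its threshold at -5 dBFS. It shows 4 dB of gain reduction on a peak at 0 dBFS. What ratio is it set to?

Input overshoot = 0 − (-5) = 5 dB.
Output overshoot = 5 − 4 = 1 dB.
Ratio = input overshoot / output overshoot = 5 / 1 = 5.

5:1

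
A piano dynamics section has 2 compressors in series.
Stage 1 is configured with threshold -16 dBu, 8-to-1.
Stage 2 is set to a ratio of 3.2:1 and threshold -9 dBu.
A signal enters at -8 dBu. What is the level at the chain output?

-15 dBu

Stage 1: -8 dBu is 8 dB over -16 dBu; at 8:1 that becomes 1 dB over, giving -15 dBu.
Stage 2: -15 dBu is at or below the -9 dBu threshold — no compression; output -15 dBu.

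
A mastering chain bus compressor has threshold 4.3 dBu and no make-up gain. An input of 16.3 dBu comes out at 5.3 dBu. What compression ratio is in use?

Input overshoot = 16.3 − 4.3 = 12 dB; output overshoot = 5.3 − 4.3 = 1 dB.
Ratio = 12 / 1 = 12.

12:1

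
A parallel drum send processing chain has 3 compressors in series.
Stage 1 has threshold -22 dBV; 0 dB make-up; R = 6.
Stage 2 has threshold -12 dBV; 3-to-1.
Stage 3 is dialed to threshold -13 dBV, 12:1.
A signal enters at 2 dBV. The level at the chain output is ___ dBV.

Stage 1: 24 dB above -22 dBV, reduced 6:1 to 4 dB above → -18 dBV.
Stage 2: below threshold (-18 ≤ -12); passes unchanged; output -18 dBV.
Stage 3: -18 dBV ≤ -13 dBV, so stage 3 doesn't engage; output -18 dBV.

-18 dBV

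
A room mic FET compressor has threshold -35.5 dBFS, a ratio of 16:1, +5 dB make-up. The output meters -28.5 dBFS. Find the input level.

-3.5 dBFS

Stripping the +5 dB make-up gives -33.5 dBFS at the gain stage.
The compressed level sits -33.5 − (-35.5) = 2 dB over threshold.
Input overshoot = R × output overshoot = 32 dB → input = -35.5 + 32 = -3.5 dBFS.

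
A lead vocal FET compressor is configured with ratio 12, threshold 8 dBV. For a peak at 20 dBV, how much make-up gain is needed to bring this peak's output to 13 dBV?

4 dB

Without make-up, output = threshold + overshoot/12 = 8 + 1 = 9 dBV.
Gap to target: 4 dB.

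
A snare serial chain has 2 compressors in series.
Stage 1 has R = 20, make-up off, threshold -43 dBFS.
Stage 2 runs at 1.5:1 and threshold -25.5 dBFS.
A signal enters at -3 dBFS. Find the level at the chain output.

-41 dBFS

Stage 1: 40 dB above -43 dBFS, reduced 20:1 to 2 dB above → -41 dBFS.
Stage 2: below threshold (-41 ≤ -25.5); passes unchanged; output -41 dBFS.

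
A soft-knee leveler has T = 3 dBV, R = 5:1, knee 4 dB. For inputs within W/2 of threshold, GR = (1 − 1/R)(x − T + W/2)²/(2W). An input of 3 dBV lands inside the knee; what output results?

x − T + W/2 = 3 − 3 + 2 = 2.
GR = (1 − 1/5) × 2² / 8 = 0.8 × 4 / 8 = 0.4 dB.
Output = 3 − 0.4 = 2.6 dBV.

2.6 dBV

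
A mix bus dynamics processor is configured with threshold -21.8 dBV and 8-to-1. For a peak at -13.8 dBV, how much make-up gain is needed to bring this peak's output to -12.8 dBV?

The peak compresses to -21.8 + 8/8 = -20.8 dBV.
To reach -12.8 dBV requires -12.8 − (-20.8) = 8 dB of make-up.

8 dB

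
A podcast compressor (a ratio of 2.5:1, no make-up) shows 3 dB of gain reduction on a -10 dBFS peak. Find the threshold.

-15 dBFS

Let T be the threshold. Output overshoot = (input overshoot)/R, so -13 − T = (-10 − T)/2.5.
2.5·(-13 − T) = -10 − T → 1.5·T = -32.5 − (-10) = -22.5.
T = -22.5/1.5 = -15 dBFS.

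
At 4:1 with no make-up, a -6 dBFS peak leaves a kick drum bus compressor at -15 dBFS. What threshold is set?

-18 dBFS

Input is 12 dB above T (since output overshoot × R = input overshoot: (-15 − T)·4 = -6 − T gives T = -18 dBFS).
Check: -18 + (-6 − (-18))/4 = -18 + 3 = -15 dBFS. ✓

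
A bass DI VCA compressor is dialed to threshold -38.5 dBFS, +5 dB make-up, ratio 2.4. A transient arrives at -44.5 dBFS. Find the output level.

-44.5 dBFS is 6 dB below the -38.5 dBFS threshold, so no gain reduction is applied.
Make-up gain adds 5 dB: -44.5 + 5 = -39.5 dBFS.

-39.5 dBFS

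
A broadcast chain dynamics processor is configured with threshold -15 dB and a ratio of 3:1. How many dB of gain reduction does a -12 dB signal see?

2 dB

Overshoot = -12 − (-15) = 3 dB.
At 3:1, output sits 3/3 = 1 dB above threshold.
Gain reduction = 3 − 1 = 2 dB.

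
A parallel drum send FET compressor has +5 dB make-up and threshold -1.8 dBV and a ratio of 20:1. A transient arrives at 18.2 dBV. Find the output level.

4.2 dBV

Overshoot: 18.2 − (-1.8) = 20 dB.
20:1 compression reduces that to 20/20 = 1 dB over.
So the level is -1.8 + 1 = -0.8 dBV; make-up adds 5 dB, giving 4.2 dBV.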